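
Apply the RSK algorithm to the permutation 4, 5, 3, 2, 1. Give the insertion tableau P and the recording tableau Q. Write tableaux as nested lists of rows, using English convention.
P = [[1, 5], [2], [3], [4]], Q = [[1, 2], [3], [4], [5]]

Insert each entry of the permutation into P by Schensted row insertion, recording in Q the position of each new cell.

Insert 4: appended to row 1. P = [[4]].
Insert 5: appended to row 1. P = [[4, 5]].
Insert 3: 3 bumps 4 from row 1; 4 starts row 2. P = [[3, 5], [4]].
Insert 2: 2 bumps 3 from row 1; 3 bumps 4 from row 2; 4 starts row 3. P = [[2, 5], [3], [4]].
Insert 1: 1 bumps 2 from row 1; 2 bumps 3 from row 2; 3 bumps 4 from row 3; 4 starts row 4. P = [[1, 5], [2], [3], [4]].

So P = [[1, 5], [2], [3], [4]], Q = [[1, 2], [3], [4], [5]].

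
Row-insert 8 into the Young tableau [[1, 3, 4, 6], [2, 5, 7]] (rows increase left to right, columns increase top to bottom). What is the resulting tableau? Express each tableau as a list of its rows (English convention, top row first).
8 is larger than every entry of row 1, so it is appended to row 1. The new tableau is [[1, 3, 4, 6, 8], [2, 5, 7]].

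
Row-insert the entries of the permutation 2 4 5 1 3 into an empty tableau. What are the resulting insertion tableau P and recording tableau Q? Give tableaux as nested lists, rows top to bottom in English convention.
Insert each entry of the permutation into P by Schensted row insertion, recording in Q the position of each new cell.

Insert 2: appended to row 1. P = [[2]], Q = [[1]].
Insert 4: appended to row 1. P = [[2, 4]], Q = [[1, 2]].
Insert 5: appended to row 1. P = [[2, 4, 5]], Q = [[1, 2, 3]].
Insert 1: 1 bumps 2 from row 1; 2 starts row 2. P = [[1, 4, 5], [2]], Q = [[1, 2, 3], [4]].
Insert 3: 3 bumps 4 from row 1; 4 appends to row 2. P = [[1, 3, 5], [2, 4]], Q = [[1, 2, 3], [4, 5]].

So P = [[1, 3, 5], [2, 4]], Q = [[1, 2, 3], [4, 5]].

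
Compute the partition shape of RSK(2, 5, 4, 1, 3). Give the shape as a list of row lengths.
[2, 2, 1]

Row-insert each entry into an empty tableau.

After inserting 2: P = [[2]].
After inserting 5: P = [[2, 5]].
After inserting 4: P = [[2, 4], [5]].
After inserting 1: P = [[1, 4], [2], [5]].
After inserting 3: P = [[1, 3], [2, 4], [5]].

The final insertion tableau P = [[1, 3], [2, 4], [5]] has shape [2, 2, 1].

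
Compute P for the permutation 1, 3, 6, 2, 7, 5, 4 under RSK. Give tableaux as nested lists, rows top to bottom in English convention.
P = [[1, 2, 4, 7], [3, 5], [6]]

Insert 1: appended to row 1. P = [[1]].
Insert 3: appended to row 1. P = [[1, 3]].
Insert 6: appended to row 1. P = [[1, 3, 6]].
Insert 2: 2 bumps 3 from row 1; 3 starts row 2. P = [[1, 2, 6], [3]].
Insert 7: appended to row 1. P = [[1, 2, 6, 7], [3]].
Insert 5: 5 bumps 6 from row 1; 6 appends to row 2. P = [[1, 2, 5, 7], [3, 6]].
Insert 4: 4 bumps 5 from row 1; 5 bumps 6 from row 2; 6 starts row 3. P = [[1, 2, 4, 7], [3, 5], [6]].

So P = [[1, 2, 4, 7], [3, 5], [6]].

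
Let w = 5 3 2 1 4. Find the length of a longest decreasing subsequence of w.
4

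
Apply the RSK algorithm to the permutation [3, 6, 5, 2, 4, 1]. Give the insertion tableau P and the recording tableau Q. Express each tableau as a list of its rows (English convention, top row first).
Insert each entry of the permutation into P by Schensted row insertion, recording in Q the position of each new cell.

After inserting 3: P = [[3]].
After inserting 6: P = [[3, 6]].
After inserting 5: P = [[3, 5], [6]].
After inserting 2: P = [[2, 5], [3], [6]].
After inserting 4: P = [[2, 4], [3, 5], [6]].
After inserting 1: P = [[1, 4], [2, 5], [3], [6]].

So P = [[1, 4], [2, 5], [3], [6]], Q = [[1, 2], [3, 5], [4], [6]].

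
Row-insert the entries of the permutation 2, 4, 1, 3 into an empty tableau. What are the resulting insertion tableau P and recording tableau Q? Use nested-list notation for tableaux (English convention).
P = [[1, 3], [2, 4]], Q = [[1, 2], [3, 4]]

Insert each entry of the permutation into P by Schensted row insertion, recording in Q the position of each new cell.

Insert 2: appended to row 1. P = [[2]], Q = [[1]].
Insert 4: appended to row 1. P = [[2, 4]], Q = [[1, 2]].
Insert 1: 1 bumps 2 from row 1; 2 starts row 2. P = [[1, 4], [2]], Q = [[1, 2], [3]].
Insert 3: 3 bumps 4 from row 1; 4 appends to row 2. P = [[1, 3], [2, 4]], Q = [[1, 2], [3, 4]].

So P = [[1, 3], [2, 4]], Q = [[1, 2], [3, 4]].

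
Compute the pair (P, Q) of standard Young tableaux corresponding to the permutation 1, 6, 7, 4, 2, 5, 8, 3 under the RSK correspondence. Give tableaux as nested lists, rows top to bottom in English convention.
P = [[1, 2, 3, 8], [4, 5], [6, 7]], Q = [[1, 2, 3, 7], [4, 6], [5, 8]]

Insert each entry of the permutation into P by Schensted row insertion, recording in Q the position of each new cell.

Insert 1: appended to row 1. P = [[1]].
Insert 6: appended to row 1. P = [[1, 6]].
Insert 7: appended to row 1. P = [[1, 6, 7]].
Insert 4: 4 bumps 6 from row 1; 6 starts row 2. P = [[1, 4, 7], [6]].
Insert 2: 2 bumps 4 from row 1; 4 bumps 6 from row 2; 6 starts row 3. P = [[1, 2, 7], [4], [6]].
Insert 5: 5 bumps 7 from row 1; 7 appends to row 2. P = [[1, 2, 5], [4, 7], [6]].
Insert 8: appended to row 1. P = [[1, 2, 5, 8], [4, 7], [6]].
Insert 3: 3 bumps 5 from row 1; 5 bumps 7 from row 2; 7 appends to row 3. P = [[1, 2, 3, 8], [4, 5], [6, 7]].

So P = [[1, 2, 3, 8], [4, 5], [6, 7]], Q = [[1, 2, 3, 7], [4, 6], [5, 8]].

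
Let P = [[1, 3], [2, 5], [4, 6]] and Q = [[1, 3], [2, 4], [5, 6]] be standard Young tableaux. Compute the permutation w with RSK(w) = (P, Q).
Reverse the RSK construction: for i from n down to 1, find the cell of Q containing i, remove the entry at that cell from P, and reverse-bump it up through P; the value ejected from row 1 is w(i).

Step i=6: Q has 6 at row 3, column 2; remove 6 from row 3 of P and reverse-bump: 6 enters row 2 and ejects 5; 5 enters row 1 and ejects 3. So w(6) = 3. P is now [[1, 5], [2, 6], [4]].
Step i=5: Q has 5 at row 3, column 1; remove 4 from row 3 of P and reverse-bump: 4 enters row 2 and ejects 2; 2 enters row 1 and ejects 1. So w(5) = 1. P is now [[2, 5], [4, 6]].
Step i=4: Q has 4 at row 2, column 2; remove 6 from row 2 of P and reverse-bump: 6 enters row 1 and ejects 5. So w(4) = 5. P is now [[2, 6], [4]].
Step i=3: Q has 3 at row 1, column 2; remove that cell from P, ejecting 6. So w(3) = 6. P is now [[2], [4]].
Step i=2: Q has 2 at row 2, column 1; remove 4 from row 2 of P and reverse-bump: 4 enters row 1 and ejects 2. So w(2) = 2. P is now [[4]].
Step i=1: Q has 1 at row 1, column 1; remove that cell from P, ejecting 4. So w(1) = 4. P is now [].

So w = 4 2 6 5 1 3.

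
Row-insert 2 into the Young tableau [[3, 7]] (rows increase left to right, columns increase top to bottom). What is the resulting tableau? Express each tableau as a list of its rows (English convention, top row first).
In row 1, 2 replaces 3 (the leftmost entry greater than 2); 3 is bumped to row 2. 3 starts a new row 2. The new tableau is [[2, 7], [3]].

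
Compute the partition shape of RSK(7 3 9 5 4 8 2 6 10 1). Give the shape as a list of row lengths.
RSK row insertion gives P = [[1, 4, 6, 10], [2, 8], [3, 9], [5], [7]], which has shape [4, 2, 2, 1, 1].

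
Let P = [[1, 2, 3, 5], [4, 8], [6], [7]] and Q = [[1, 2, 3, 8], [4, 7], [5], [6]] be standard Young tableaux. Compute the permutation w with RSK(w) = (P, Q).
Reverse the RSK construction: for i from n down to 1, find the cell of Q containing i, remove the entry at that cell from P, and reverse-bump it up through P; the value ejected from row 1 is w(i).

Step i=8: Q has 8 at row 1, column 4; remove that cell from P, ejecting 5. So w(8) = 5. P is now [[1, 2, 3], [4, 8], [6], [7]].
Step i=7: Q has 7 at row 2, column 2; remove 8 from row 2 of P and reverse-bump: 8 enters row 1 and ejects 3. So w(7) = 3. P is now [[1, 2, 8], [4], [6], [7]].
Step i=6: Q has 6 at row 4, column 1; remove 7 from row 4 of P and reverse-bump: 7 enters row 3 and ejects 6; 6 enters row 2 and ejects 4; 4 enters row 1 and ejects 2. So w(6) = 2. P is now [[1, 4, 8], [6], [7]].
Step i=5: Q has 5 at row 3, column 1; remove 7 from row 3 of P and reverse-bump: 7 enters row 2 and ejects 6; 6 enters row 1 and ejects 4. So w(5) = 4. P is now [[1, 6, 8], [7]].
Step i=4: Q has 4 at row 2, column 1; remove 7 from row 2 of P and reverse-bump: 7 enters row 1 and ejects 6. So w(4) = 6. P is now [[1, 7, 8]].
Step i=3: Q has 3 at row 1, column 3; remove that cell from P, ejecting 8. So w(3) = 8. P is now [[1, 7]].
Step i=2: Q has 2 at row 1, column 2; remove that cell from P, ejecting 7. So w(2) = 7. P is now [[1]].
Step i=1: Q has 1 at row 1, column 1; remove that cell from P, ejecting 1. So w(1) = 1. P is now [].

So w = 1 7 8 6 4 2 3 5.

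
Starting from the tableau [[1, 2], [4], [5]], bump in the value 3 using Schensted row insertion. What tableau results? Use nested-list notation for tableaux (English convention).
3 is larger than every entry of row 1, so it is appended to row 1. The new tableau is [[1, 2, 3], [4], [5]].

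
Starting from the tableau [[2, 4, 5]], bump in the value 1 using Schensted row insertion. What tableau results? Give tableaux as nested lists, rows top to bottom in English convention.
In row 1, 1 replaces 2 (the leftmost entry greater than 1); 2 is bumped to row 2. 2 starts a new row 2. The new tableau is [[1, 4, 5], [2]].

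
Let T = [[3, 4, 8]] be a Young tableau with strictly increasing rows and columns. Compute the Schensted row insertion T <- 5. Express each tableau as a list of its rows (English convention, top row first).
[[3, 4, 5], [8]]

In row 1, 5 replaces 8 (the leftmost entry greater than 5); 8 is bumped to row 2. 8 starts a new row 2. The new tableau is [[3, 4, 5], [8]].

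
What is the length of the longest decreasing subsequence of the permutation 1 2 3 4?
1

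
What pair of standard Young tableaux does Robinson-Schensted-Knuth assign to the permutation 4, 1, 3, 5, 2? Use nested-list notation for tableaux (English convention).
P = [[1, 2, 5], [3], [4]], Q = [[1, 3, 4], [2], [5]]

Insert each entry of the permutation into P by Schensted row insertion, recording in Q the position of each new cell.

Insert 4: appended to row 1. P = [[4]], Q = [[1]].
Insert 1: 1 bumps 4 from row 1; 4 starts row 2. P = [[1], [4]], Q = [[1], [2]].
Insert 3: appended to row 1. P = [[1, 3], [4]], Q = [[1, 3], [2]].
Insert 5: appended to row 1. P = [[1, 3, 5], [4]], Q = [[1, 3, 4], [2]].
Insert 2: 2 bumps 3 from row 1; 3 bumps 4 from row 2; 4 starts row 3. P = [[1, 2, 5], [3], [4]], Q = [[1, 3, 4], [2], [5]].

So P = [[1, 2, 5], [3], [4]], Q = [[1, 3, 4], [2], [5]].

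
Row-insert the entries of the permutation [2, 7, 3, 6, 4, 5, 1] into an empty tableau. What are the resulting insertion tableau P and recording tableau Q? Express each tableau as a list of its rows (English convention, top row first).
P = [[1, 3, 4, 5], [2], [6], [7]], Q = [[1, 2, 4, 6], [3], [5], [7]]

Insert each entry of the permutation into P by Schensted row insertion, recording in Q the position of each new cell.

Insert 2: appended to row 1. P = [[2]].
Insert 7: appended to row 1. P = [[2, 7]].
Insert 3: 3 bumps 7 from row 1; 7 starts row 2. P = [[2, 3], [7]].
Insert 6: appended to row 1. P = [[2, 3, 6], [7]].
Insert 4: 4 bumps 6 from row 1; 6 bumps 7 from row 2; 7 starts row 3. P = [[2, 3, 4], [6], [7]].
Insert 5: appended to row 1. P = [[2, 3, 4, 5], [6], [7]].
Insert 1: 1 bumps 2 from row 1; 2 bumps 6 from row 2; 6 bumps 7 from row 3; 7 starts row 4. P = [[1, 3, 4, 5], [2], [6], [7]].

So P = [[1, 3, 4, 5], [2], [6], [7]], Q = [[1, 2, 4, 6], [3], [5], [7]].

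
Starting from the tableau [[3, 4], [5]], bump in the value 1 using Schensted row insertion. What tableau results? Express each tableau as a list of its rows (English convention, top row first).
In row 1, 1 replaces 3 (the leftmost entry greater than 1); 3 is bumped to row 2. In row 2, 3 replaces 5 (the leftmost entry greater than 3); 5 is bumped to row 3. 5 starts a new row 3. The new tableau is [[1, 4], [3], [5]].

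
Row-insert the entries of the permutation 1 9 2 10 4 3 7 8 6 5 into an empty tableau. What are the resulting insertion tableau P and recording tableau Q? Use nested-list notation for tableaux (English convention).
P = [[1, 2, 3, 5, 8], [4, 6], [7, 10], [9]], Q = [[1, 2, 4, 7, 8], [3, 5], [6, 9], [10]]

Insert each entry of the permutation into P by Schensted row insertion, recording in Q the position of each new cell.

After inserting 1: P = [[1]].
After inserting 9: P = [[1, 9]].
After inserting 2: P = [[1, 2], [9]].
After inserting 10: P = [[1, 2, 10], [9]].
After inserting 4: P = [[1, 2, 4], [9, 10]].
After inserting 3: P = [[1, 2, 3], [4, 10], [9]].
After inserting 7: P = [[1, 2, 3, 7], [4, 10], [9]].
After inserting 8: P = [[1, 2, 3, 7, 8], [4, 10], [9]].
After inserting 6: P = [[1, 2, 3, 6, 8], [4, 7], [9, 10]].
After inserting 5: P = [[1, 2, 3, 5, 8], [4, 6], [7, 10], [9]].

So P = [[1, 2, 3, 5, 8], [4, 6], [7, 10], [9]], Q = [[1, 2, 4, 7, 8], [3, 5], [6, 9], [10]].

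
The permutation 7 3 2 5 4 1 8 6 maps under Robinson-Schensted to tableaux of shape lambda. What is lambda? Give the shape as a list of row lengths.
[3, 3, 1, 1]

Row-insert each entry into an empty tableau.

After inserting 7: P = [[7]].
After inserting 3: P = [[3], [7]].
After inserting 2: P = [[2], [3], [7]].
After inserting 5: P = [[2, 5], [3], [7]].
After inserting 4: P = [[2, 4], [3, 5], [7]].
After inserting 1: P = [[1, 4], [2, 5], [3], [7]].
After inserting 8: P = [[1, 4, 8], [2, 5], [3], [7]].
After inserting 6: P = [[1, 4, 6], [2, 5, 8], [3], [7]].

The final insertion tableau P = [[1, 4, 6], [2, 5, 8], [3], [7]] has shape [3, 3, 1, 1].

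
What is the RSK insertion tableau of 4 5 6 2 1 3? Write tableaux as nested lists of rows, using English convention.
After inserting 4: P = [[4]].
After inserting 5: P = [[4, 5]].
After inserting 6: P = [[4, 5, 6]].
After inserting 2: P = [[2, 5, 6], [4]].
After inserting 1: P = [[1, 5, 6], [2], [4]].
After inserting 3: P = [[1, 3, 6], [2, 5], [4]].

So P = [[1, 3, 6], [2, 5], [4]].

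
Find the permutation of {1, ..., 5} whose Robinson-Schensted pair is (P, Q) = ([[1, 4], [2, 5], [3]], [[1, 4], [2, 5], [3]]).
Reverse RSK: for i = n, n-1, ..., 1, locate i in Q, remove the corresponding corner cell from P, and reverse-bump its entry up through P; the value ejected from row 1 is w(i).

So w = 3 2 1 5 4.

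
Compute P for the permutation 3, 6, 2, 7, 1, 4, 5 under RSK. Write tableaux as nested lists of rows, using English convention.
Insert 3: appended to row 1. P = [[3]].
Insert 6: appended to row 1. P = [[3, 6]].
Insert 2: 2 bumps 3 from row 1; 3 starts row 2. P = [[2, 6], [3]].
Insert 7: appended to row 1. P = [[2, 6, 7], [3]].
Insert 1: 1 bumps 2 from row 1; 2 bumps 3 from row 2; 3 starts row 3. P = [[1, 6, 7], [2], [3]].
Insert 4: 4 bumps 6 from row 1; 6 appends to row 2. P = [[1, 4, 7], [2, 6], [3]].
Insert 5: 5 bumps 7 from row 1; 7 appends to row 2. P = [[1, 4, 5], [2, 6, 7], [3]].

So P = [[1, 4, 5], [2, 6, 7], [3]].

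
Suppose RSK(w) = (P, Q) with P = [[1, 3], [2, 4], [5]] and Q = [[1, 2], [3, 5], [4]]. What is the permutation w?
Reverse the RSK construction: for i from n down to 1, find the cell of Q containing i, remove the entry at that cell from P, and reverse-bump it up through P; the value ejected from row 1 is w(i).

Step i=5: Q has 5 at row 2, column 2; remove 4 from row 2 of P and reverse-bump: 4 enters row 1 and ejects 3. So w(5) = 3. P is now [[1, 4], [2], [5]].
Step i=4: Q has 4 at row 3, column 1; remove 5 from row 3 of P and reverse-bump: 5 enters row 2 and ejects 2; 2 enters row 1 and ejects 1. So w(4) = 1. P is now [[2, 4], [5]].
Step i=3: Q has 3 at row 2, column 1; remove 5 from row 2 of P and reverse-bump: 5 enters row 1 and ejects 4. So w(3) = 4. P is now [[2, 5]].
Step i=2: Q has 2 at row 1, column 2; remove that cell from P, ejecting 5. So w(2) = 5. P is now [[2]].
Step i=1: Q has 1 at row 1, column 1; remove that cell from P, ejecting 2. So w(1) = 2. P is now [].

So w = 2 5 4 1 3.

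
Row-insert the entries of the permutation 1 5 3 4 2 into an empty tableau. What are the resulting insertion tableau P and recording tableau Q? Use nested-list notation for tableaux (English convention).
Insert each entry of the permutation into P by Schensted row insertion, recording in Q the position of each new cell.

After inserting 1: P = [[1]].
After inserting 5: P = [[1, 5]].
After inserting 3: P = [[1, 3], [5]].
After inserting 4: P = [[1, 3, 4], [5]].
After inserting 2: P = [[1, 2, 4], [3], [5]].

So P = [[1, 2, 4], [3], [5]], Q = [[1, 2, 4], [3], [5]].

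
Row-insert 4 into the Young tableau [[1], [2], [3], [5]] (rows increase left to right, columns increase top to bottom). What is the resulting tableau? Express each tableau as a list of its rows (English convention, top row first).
[[1, 4], [2], [3], [5]]

4 is larger than every entry of row 1, so it is appended to row 1. The new tableau is [[1, 4], [2], [3], [5]].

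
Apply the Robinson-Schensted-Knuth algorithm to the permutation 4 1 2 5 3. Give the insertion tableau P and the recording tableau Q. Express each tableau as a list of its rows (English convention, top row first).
Insert each entry of the permutation into P by Schensted row insertion, recording in Q the position of each new cell.

Insert 4: appended to row 1. P = [[4]].
Insert 1: 1 bumps 4 from row 1; 4 starts row 2. P = [[1], [4]].
Insert 2: appended to row 1. P = [[1, 2], [4]].
Insert 5: appended to row 1. P = [[1, 2, 5], [4]].
Insert 3: 3 bumps 5 from row 1; 5 appends to row 2. P = [[1, 2, 3], [4, 5]].

So P = [[1, 2, 3], [4, 5]], Q = [[1, 3, 4], [2, 5]].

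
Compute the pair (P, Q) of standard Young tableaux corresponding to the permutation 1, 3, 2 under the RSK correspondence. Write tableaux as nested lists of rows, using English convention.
Insert each entry of the permutation into P by Schensted row insertion, recording in Q the position of each new cell.

Insert 1: appended to row 1. P = [[1]], Q = [[1]].
Insert 3: appended to row 1. P = [[1, 3]], Q = [[1, 2]].
Insert 2: 2 bumps 3 from row 1; 3 starts row 2. P = [[1, 2], [3]], Q = [[1, 2], [3]].

So P = [[1, 2], [3]], Q = [[1, 2], [3]].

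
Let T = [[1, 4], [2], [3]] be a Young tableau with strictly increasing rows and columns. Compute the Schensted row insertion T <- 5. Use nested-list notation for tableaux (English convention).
[[1, 4, 5], [2], [3]]

5 is larger than every entry of row 1, so it is appended to row 1. The new tableau is [[1, 4, 5], [2], [3]].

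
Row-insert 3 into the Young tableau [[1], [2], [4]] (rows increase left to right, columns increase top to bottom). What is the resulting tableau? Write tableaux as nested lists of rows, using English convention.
3 is larger than every entry of row 1, so it is appended to row 1. The new tableau is [[1, 3], [2], [4]].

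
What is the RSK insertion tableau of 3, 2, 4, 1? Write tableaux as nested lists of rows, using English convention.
P = [[1, 4], [2], [3]]

Insert 3: appended to row 1. P = [[3]].
Insert 2: 2 bumps 3 from row 1; 3 starts row 2. P = [[2], [3]].
Insert 4: appended to row 1. P = [[2, 4], [3]].
Insert 1: 1 bumps 2 from row 1; 2 bumps 3 from row 2; 3 starts row 3. P = [[1, 4], [2], [3]].

So P = [[1, 4], [2], [3]].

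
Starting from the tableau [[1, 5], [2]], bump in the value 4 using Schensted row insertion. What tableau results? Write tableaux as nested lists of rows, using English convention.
[[1, 4], [2, 5]]

In row 1, 4 replaces 5 (the leftmost entry greater than 4); 5 is bumped to row 2. 5 is appended to row 2. The new tableau is [[1, 4], [2, 5]].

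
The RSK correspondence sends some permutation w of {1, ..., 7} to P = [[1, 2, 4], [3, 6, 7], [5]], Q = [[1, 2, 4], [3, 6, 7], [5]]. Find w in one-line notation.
Reverse the RSK construction: for i from n down to 1, find the cell of Q containing i, remove the entry at that cell from P, and reverse-bump it up through P; the value ejected from row 1 is w(i).

Step i=7: Q has 7 at row 2, column 3; remove 7 from row 2 of P and reverse-bump: 7 enters row 1 and ejects 4. So w(7) = 4. P is now [[1, 2, 7], [3, 6], [5]].
Step i=6: Q has 6 at row 2, column 2; remove 6 from row 2 of P and reverse-bump: 6 enters row 1 and ejects 2. So w(6) = 2. P is now [[1, 6, 7], [3], [5]].
Step i=5: Q has 5 at row 3, column 1; remove 5 from row 3 of P and reverse-bump: 5 enters row 2 and ejects 3; 3 enters row 1 and ejects 1. So w(5) = 1. P is now [[3, 6, 7], [5]].
Step i=4: Q has 4 at row 1, column 3; remove that cell from P, ejecting 7. So w(4) = 7. P is now [[3, 6], [5]].
Step i=3: Q has 3 at row 2, column 1; remove 5 from row 2 of P and reverse-bump: 5 enters row 1 and ejects 3. So w(3) = 3. P is now [[5, 6]].
Step i=2: Q has 2 at row 1, column 2; remove that cell from P, ejecting 6. So w(2) = 6. P is now [[5]].
Step i=1: Q has 1 at row 1, column 1; remove that cell from P, ejecting 5. So w(1) = 5. P is now [].

So w = 5 6 3 7 1 2 4.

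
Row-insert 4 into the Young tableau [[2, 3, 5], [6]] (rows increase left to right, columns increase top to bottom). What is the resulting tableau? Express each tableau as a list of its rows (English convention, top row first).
In row 1, 4 replaces 5 (the leftmost entry greater than 4); 5 is bumped to row 2. In row 2, 5 replaces 6 (the leftmost entry greater than 5); 6 is bumped to row 3. 6 starts a new row 3. The new tableau is [[2, 3, 4], [5], [6]].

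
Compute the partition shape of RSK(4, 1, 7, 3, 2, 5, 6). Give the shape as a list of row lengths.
[4, 2, 1]

Row-insert each entry into an empty tableau.

After inserting 4: P = [[4]].
After inserting 1: P = [[1], [4]].
After inserting 7: P = [[1, 7], [4]].
After inserting 3: P = [[1, 3], [4, 7]].
After inserting 2: P = [[1, 2], [3, 7], [4]].
After inserting 5: P = [[1, 2, 5], [3, 7], [4]].
After inserting 6: P = [[1, 2, 5, 6], [3, 7], [4]].

The final insertion tableau P = [[1, 2, 5, 6], [3, 7], [4]] has shape [4, 2, 1].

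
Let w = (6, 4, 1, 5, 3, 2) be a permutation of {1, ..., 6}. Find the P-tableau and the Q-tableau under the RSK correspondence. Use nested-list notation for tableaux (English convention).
Insert each entry of the permutation into P by Schensted row insertion, recording in Q the position of each new cell.

Insert 6: appended to row 1. P = [[6]].
Insert 4: 4 bumps 6 from row 1; 6 starts row 2. P = [[4], [6]].
Insert 1: 1 bumps 4 from row 1; 4 bumps 6 from row 2; 6 starts row 3. P = [[1], [4], [6]].
Insert 5: appended to row 1. P = [[1, 5], [4], [6]].
Insert 3: 3 bumps 5 from row 1; 5 appends to row 2. P = [[1, 3], [4, 5], [6]].
Insert 2: 2 bumps 3 from row 1; 3 bumps 4 from row 2; 4 bumps 6 from row 3; 6 starts row 4. P = [[1, 2], [3, 5], [4], [6]].

So P = [[1, 2], [3, 5], [4], [6]], Q = [[1, 4], [2, 5], [3], [6]].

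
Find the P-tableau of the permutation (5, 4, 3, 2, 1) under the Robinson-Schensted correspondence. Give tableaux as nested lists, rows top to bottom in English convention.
Insert 5: appended to row 1. P = [[5]].
Insert 4: 4 bumps 5 from row 1; 5 starts row 2. P = [[4], [5]].
Insert 3: 3 bumps 4 from row 1; 4 bumps 5 from row 2; 5 starts row 3. P = [[3], [4], [5]].
Insert 2: 2 bumps 3 from row 1; 3 bumps 4 from row 2; 4 bumps 5 from row 3; 5 starts row 4. P = [[2], [3], [4], [5]].
Insert 1: 1 bumps 2 from row 1; 2 bumps 3 from row 2; 3 bumps 4 from row 3; 4 bumps 5 from row 4; 5 starts row 5. P = [[1], [2], [3], [4], [5]].

So P = [[1], [2], [3], [4], [5]].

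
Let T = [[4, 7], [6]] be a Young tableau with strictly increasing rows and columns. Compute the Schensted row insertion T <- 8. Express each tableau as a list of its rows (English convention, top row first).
8 is larger than every entry of row 1, so it is appended to row 1. The new tableau is [[4, 7, 8], [6]].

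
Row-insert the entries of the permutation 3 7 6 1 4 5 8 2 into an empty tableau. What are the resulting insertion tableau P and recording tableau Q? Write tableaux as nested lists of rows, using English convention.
Insert each entry of the permutation into P by Schensted row insertion, recording in Q the position of each new cell.

Insert 3: appended to row 1. P = [[3]], Q = [[1]].
Insert 7: appended to row 1. P = [[3, 7]], Q = [[1, 2]].
Insert 6: 6 bumps 7 from row 1; 7 starts row 2. P = [[3, 6], [7]], Q = [[1, 2], [3]].
Insert 1: 1 bumps 3 from row 1; 3 bumps 7 from row 2; 7 starts row 3. P = [[1, 6], [3], [7]], Q = [[1, 2], [3], [4]].
Insert 4: 4 bumps 6 from row 1; 6 appends to row 2. P = [[1, 4], [3, 6], [7]], Q = [[1, 2], [3, 5], [4]].
Insert 5: appended to row 1. P = [[1, 4, 5], [3, 6], [7]], Q = [[1, 2, 6], [3, 5], [4]].
Insert 8: appended to row 1. P = [[1, 4, 5, 8], [3, 6], [7]], Q = [[1, 2, 6, 7], [3, 5], [4]].
Insert 2: 2 bumps 4 from row 1; 4 bumps 6 from row 2; 6 bumps 7 from row 3; 7 starts row 4. P = [[1, 2, 5, 8], [3, 4], [6], [7]], Q = [[1, 2, 6, 7], [3, 5], [4], [8]].

So P = [[1, 2, 5, 8], [3, 4], [6], [7]], Q = [[1, 2, 6, 7], [3, 5], [4], [8]].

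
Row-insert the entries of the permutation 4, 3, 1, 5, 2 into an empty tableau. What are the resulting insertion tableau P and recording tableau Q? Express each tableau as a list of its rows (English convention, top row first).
Insert each entry of the permutation into P by Schensted row insertion, recording in Q the position of each new cell.

Insert 4: appended to row 1. P = [[4]], Q = [[1]].
Insert 3: 3 bumps 4 from row 1; 4 starts row 2. P = [[3], [4]], Q = [[1], [2]].
Insert 1: 1 bumps 3 from row 1; 3 bumps 4 from row 2; 4 starts row 3. P = [[1], [3], [4]], Q = [[1], [2], [3]].
Insert 5: appended to row 1. P = [[1, 5], [3], [4]], Q = [[1, 4], [2], [3]].
Insert 2: 2 bumps 5 from row 1; 5 appends to row 2. P = [[1, 2], [3, 5], [4]], Q = [[1, 4], [2, 5], [3]].

So P = [[1, 2], [3, 5], [4]], Q = [[1, 4], [2, 5], [3]].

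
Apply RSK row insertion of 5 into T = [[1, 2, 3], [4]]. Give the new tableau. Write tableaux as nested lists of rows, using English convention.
5 is larger than every entry of row 1, so it is appended to row 1. The new tableau is [[1, 2, 3, 5], [4]].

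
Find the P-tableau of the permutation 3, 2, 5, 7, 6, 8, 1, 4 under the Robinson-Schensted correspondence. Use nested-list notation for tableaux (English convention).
After inserting 3: P = [[3]].
After inserting 2: P = [[2], [3]].
After inserting 5: P = [[2, 5], [3]].
After inserting 7: P = [[2, 5, 7], [3]].
After inserting 6: P = [[2, 5, 6], [3, 7]].
After inserting 8: P = [[2, 5, 6, 8], [3, 7]].
After inserting 1: P = [[1, 5, 6, 8], [2, 7], [3]].
After inserting 4: P = [[1, 4, 6, 8], [2, 5], [3, 7]].

So P = [[1, 4, 6, 8], [2, 5], [3, 7]].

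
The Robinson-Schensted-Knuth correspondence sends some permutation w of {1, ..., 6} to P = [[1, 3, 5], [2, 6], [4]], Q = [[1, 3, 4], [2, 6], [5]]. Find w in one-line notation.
Reverse the RSK construction: for i from n down to 1, find the cell of Q containing i, remove the entry at that cell from P, and reverse-bump it up through P; the value ejected from row 1 is w(i).

Step i=6: Q has 6 at row 2, column 2; remove 6 from row 2 of P and reverse-bump: 6 enters row 1 and ejects 5. So w(6) = 5. P is now [[1, 3, 6], [2], [4]].
Step i=5: Q has 5 at row 3, column 1; remove 4 from row 3 of P and reverse-bump: 4 enters row 2 and ejects 2; 2 enters row 1 and ejects 1. So w(5) = 1. P is now [[2, 3, 6], [4]].
Step i=4: Q has 4 at row 1, column 3; remove that cell from P, ejecting 6. So w(4) = 6. P is now [[2, 3], [4]].
Step i=3: Q has 3 at row 1, column 2; remove that cell from P, ejecting 3. So w(3) = 3. P is now [[2], [4]].
Step i=2: Q has 2 at row 2, column 1; remove 4 from row 2 of P and reverse-bump: 4 enters row 1 and ejects 2. So w(2) = 2. P is now [[4]].
Step i=1: Q has 1 at row 1, column 1; remove that cell from P, ejecting 4. So w(1) = 4. P is now [].

So w = 4 2 3 6 1 5.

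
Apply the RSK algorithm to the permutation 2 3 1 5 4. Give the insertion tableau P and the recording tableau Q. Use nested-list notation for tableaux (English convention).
P = [[1, 3, 4], [2, 5]], Q = [[1, 2, 4], [3, 5]]

Insert each entry of the permutation into P by Schensted row insertion, recording in Q the position of each new cell.

Insert 2: appended to row 1. P = [[2]].
Insert 3: appended to row 1. P = [[2, 3]].
Insert 1: 1 bumps 2 from row 1; 2 starts row 2. P = [[1, 3], [2]].
Insert 5: appended to row 1. P = [[1, 3, 5], [2]].
Insert 4: 4 bumps 5 from row 1; 5 appends to row 2. P = [[1, 3, 4], [2, 5]].

So P = [[1, 3, 4], [2, 5]], Q = [[1, 2, 4], [3, 5]].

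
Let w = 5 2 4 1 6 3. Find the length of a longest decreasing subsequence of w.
3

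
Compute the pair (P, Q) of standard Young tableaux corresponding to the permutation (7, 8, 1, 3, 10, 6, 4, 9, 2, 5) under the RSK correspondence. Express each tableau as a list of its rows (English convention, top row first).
P = [[1, 2, 4, 5], [3, 8, 9], [6, 10], [7]], Q = [[1, 2, 5, 8], [3, 4, 6], [7, 10], [9]]

Insert each entry of the permutation into P by Schensted row insertion, recording in Q the position of each new cell.

Insert 7: appended to row 1. P = [[7]], Q = [[1]].
Insert 8: appended to row 1. P = [[7, 8]], Q = [[1, 2]].
Insert 1: 1 bumps 7 from row 1; 7 starts row 2. P = [[1, 8], [7]], Q = [[1, 2], [3]].
Insert 3: 3 bumps 8 from row 1; 8 appends to row 2. P = [[1, 3], [7, 8]], Q = [[1, 2], [3, 4]].
Insert 10: appended to row 1. P = [[1, 3, 10], [7, 8]], Q = [[1, 2, 5], [3, 4]].
Insert 6: 6 bumps 10 from row 1; 10 appends to row 2. P = [[1, 3, 6], [7, 8, 10]], Q = [[1, 2, 5], [3, 4, 6]].
Insert 4: 4 bumps 6 from row 1; 6 bumps 7 from row 2; 7 starts row 3. P = [[1, 3, 4], [6, 8, 10], [7]], Q = [[1, 2, 5], [3, 4, 6], [7]].
Insert 9: appended to row 1. P = [[1, 3, 4, 9], [6, 8, 10], [7]], Q = [[1, 2, 5, 8], [3, 4, 6], [7]].
Insert 2: 2 bumps 3 from row 1; 3 bumps 6 from row 2; 6 bumps 7 from row 3; 7 starts row 4. P = [[1, 2, 4, 9], [3, 8, 10], [6], [7]], Q = [[1, 2, 5, 8], [3, 4, 6], [7], [9]].
Insert 5: 5 bumps 9 from row 1; 9 bumps 10 from row 2; 10 appends to row 3. P = [[1, 2, 4, 5], [3, 8, 9], [6, 10], [7]], Q = [[1, 2, 5, 8], [3, 4, 6], [7, 10], [9]].

So P = [[1, 2, 4, 5], [3, 8, 9], [6, 10], [7]], Q = [[1, 2, 5, 8], [3, 4, 6], [7, 10], [9]].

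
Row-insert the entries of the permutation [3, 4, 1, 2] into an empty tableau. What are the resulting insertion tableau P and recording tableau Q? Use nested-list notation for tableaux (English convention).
P = [[1, 2], [3, 4]], Q = [[1, 2], [3, 4]]

Insert each entry of the permutation into P by Schensted row insertion, recording in Q the position of each new cell.

Insert 3: appended to row 1. P = [[3]], Q = [[1]].
Insert 4: appended to row 1. P = [[3, 4]], Q = [[1, 2]].
Insert 1: 1 bumps 3 from row 1; 3 starts row 2. P = [[1, 4], [3]], Q = [[1, 2], [3]].
Insert 2: 2 bumps 4 from row 1; 4 appends to row 2. P = [[1, 2], [3, 4]], Q = [[1, 2], [3, 4]].

So P = [[1, 2], [3, 4]], Q = [[1, 2], [3, 4]].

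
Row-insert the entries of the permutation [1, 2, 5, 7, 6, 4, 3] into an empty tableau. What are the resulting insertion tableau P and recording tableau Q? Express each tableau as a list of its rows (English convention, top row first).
P = [[1, 2, 3, 6], [4], [5], [7]], Q = [[1, 2, 3, 4], [5], [6], [7]]

Insert each entry of the permutation into P by Schensted row insertion, recording in Q the position of each new cell.

Insert 1: appended to row 1. P = [[1]], Q = [[1]].
Insert 2: appended to row 1. P = [[1, 2]], Q = [[1, 2]].
Insert 5: appended to row 1. P = [[1, 2, 5]], Q = [[1, 2, 3]].
Insert 7: appended to row 1. P = [[1, 2, 5, 7]], Q = [[1, 2, 3, 4]].
Insert 6: 6 bumps 7 from row 1; 7 starts row 2. P = [[1, 2, 5, 6], [7]], Q = [[1, 2, 3, 4], [5]].
Insert 4: 4 bumps 5 from row 1; 5 bumps 7 from row 2; 7 starts row 3. P = [[1, 2, 4, 6], [5], [7]], Q = [[1, 2, 3, 4], [5], [6]].
Insert 3: 3 bumps 4 from row 1; 4 bumps 5 from row 2; 5 bumps 7 from row 3; 7 starts row 4. P = [[1, 2, 3, 6], [4], [5], [7]], Q = [[1, 2, 3, 4], [5], [6], [7]].

So P = [[1, 2, 3, 6], [4], [5], [7]], Q = [[1, 2, 3, 4], [5], [6], [7]].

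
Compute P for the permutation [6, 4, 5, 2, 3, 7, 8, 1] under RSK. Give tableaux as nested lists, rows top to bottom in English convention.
Insert 6: appended to row 1. P = [[6]].
Insert 4: 4 bumps 6 from row 1; 6 starts row 2. P = [[4], [6]].
Insert 5: appended to row 1. P = [[4, 5], [6]].
Insert 2: 2 bumps 4 from row 1; 4 bumps 6 from row 2; 6 starts row 3. P = [[2, 5], [4], [6]].
Insert 3: 3 bumps 5 from row 1; 5 appends to row 2. P = [[2, 3], [4, 5], [6]].
Insert 7: appended to row 1. P = [[2, 3, 7], [4, 5], [6]].
Insert 8: appended to row 1. P = [[2, 3, 7, 8], [4, 5], [6]].
Insert 1: 1 bumps 2 from row 1; 2 bumps 4 from row 2; 4 bumps 6 from row 3; 6 starts row 4. P = [[1, 3, 7, 8], [2, 5], [4], [6]].

So P = [[1, 3, 7, 8], [2, 5], [4], [6]].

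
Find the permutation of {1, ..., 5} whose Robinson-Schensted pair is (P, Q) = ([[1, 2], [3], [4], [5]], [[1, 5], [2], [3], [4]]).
Reverse RSK: for i = n, n-1, ..., 1, locate i in Q, remove the corresponding corner cell from P, and reverse-bump its entry up through P; the value ejected from row 1 is w(i).

So w = 5 4 3 1 2.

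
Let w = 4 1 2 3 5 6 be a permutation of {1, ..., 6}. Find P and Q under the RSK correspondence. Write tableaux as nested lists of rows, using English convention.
P = [[1, 2, 3, 5, 6], [4]], Q = [[1, 3, 4, 5, 6], [2]]

Insert each entry of the permutation into P by Schensted row insertion, recording in Q the position of each new cell.

Insert 4: appended to row 1. P = [[4]], Q = [[1]].
Insert 1: 1 bumps 4 from row 1; 4 starts row 2. P = [[1], [4]], Q = [[1], [2]].
Insert 2: appended to row 1. P = [[1, 2], [4]], Q = [[1, 3], [2]].
Insert 3: appended to row 1. P = [[1, 2, 3], [4]], Q = [[1, 3, 4], [2]].
Insert 5: appended to row 1. P = [[1, 2, 3, 5], [4]], Q = [[1, 3, 4, 5], [2]].
Insert 6: appended to row 1. P = [[1, 2, 3, 5, 6], [4]], Q = [[1, 3, 4, 5, 6], [2]].

So P = [[1, 2, 3, 5, 6], [4]], Q = [[1, 3, 4, 5, 6], [2]].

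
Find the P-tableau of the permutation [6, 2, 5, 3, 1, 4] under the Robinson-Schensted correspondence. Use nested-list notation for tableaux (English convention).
Insert 6: appended to row 1. P = [[6]].
Insert 2: 2 bumps 6 from row 1; 6 starts row 2. P = [[2], [6]].
Insert 5: appended to row 1. P = [[2, 5], [6]].
Insert 3: 3 bumps 5 from row 1; 5 bumps 6 from row 2; 6 starts row 3. P = [[2, 3], [5], [6]].
Insert 1: 1 bumps 2 from row 1; 2 bumps 5 from row 2; 5 bumps 6 from row 3; 6 starts row 4. P = [[1, 3], [2], [5], [6]].
Insert 4: appended to row 1. P = [[1, 3, 4], [2], [5], [6]].

So P = [[1, 3, 4], [2], [5], [6]].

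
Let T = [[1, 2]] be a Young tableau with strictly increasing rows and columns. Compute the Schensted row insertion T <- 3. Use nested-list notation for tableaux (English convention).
3 is larger than every entry of row 1, so it is appended to row 1. The new tableau is [[1, 2, 3]].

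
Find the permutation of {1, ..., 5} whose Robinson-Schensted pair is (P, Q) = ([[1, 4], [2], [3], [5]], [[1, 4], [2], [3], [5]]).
Reverse RSK: for i = n, n-1, ..., 1, locate i in Q, remove the corresponding corner cell from P, and reverse-bump its entry up through P; the value ejected from row 1 is w(i).

So w = 5 3 2 4 1.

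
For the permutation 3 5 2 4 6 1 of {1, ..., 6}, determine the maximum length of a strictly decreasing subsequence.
3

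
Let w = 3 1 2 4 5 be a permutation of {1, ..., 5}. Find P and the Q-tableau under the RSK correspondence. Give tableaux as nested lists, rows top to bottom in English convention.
Insert each entry of the permutation into P by Schensted row insertion, recording in Q the position of each new cell.

Insert 3: appended to row 1. P = [[3]].
Insert 1: 1 bumps 3 from row 1; 3 starts row 2. P = [[1], [3]].
Insert 2: appended to row 1. P = [[1, 2], [3]].
Insert 4: appended to row 1. P = [[1, 2, 4], [3]].
Insert 5: appended to row 1. P = [[1, 2, 4, 5], [3]].

So P = [[1, 2, 4, 5], [3]], Q = [[1, 3, 4, 5], [2]].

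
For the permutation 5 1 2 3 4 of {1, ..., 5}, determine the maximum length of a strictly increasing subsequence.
4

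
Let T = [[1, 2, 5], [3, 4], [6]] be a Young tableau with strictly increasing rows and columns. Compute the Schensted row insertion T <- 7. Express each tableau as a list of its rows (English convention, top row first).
7 is larger than every entry of row 1, so it is appended to row 1. The new tableau is [[1, 2, 5, 7], [3, 4], [6]].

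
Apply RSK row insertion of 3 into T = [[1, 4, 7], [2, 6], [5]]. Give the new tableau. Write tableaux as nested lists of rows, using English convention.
[[1, 3, 7], [2, 4], [5, 6]]

In row 1, 3 replaces 4 (the leftmost entry greater than 3); 4 is bumped to row 2. In row 2, 4 replaces 6 (the leftmost entry greater than 4); 6 is bumped to row 3. 6 is appended to row 3. The new tableau is [[1, 3, 7], [2, 4], [5, 6]].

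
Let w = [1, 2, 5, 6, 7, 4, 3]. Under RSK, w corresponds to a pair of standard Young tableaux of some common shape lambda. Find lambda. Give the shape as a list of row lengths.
Row-insert each entry into an empty tableau.

After inserting 1: P = [[1]].
After inserting 2: P = [[1, 2]].
After inserting 5: P = [[1, 2, 5]].
After inserting 6: P = [[1, 2, 5, 6]].
After inserting 7: P = [[1, 2, 5, 6, 7]].
After inserting 4: P = [[1, 2, 4, 6, 7], [5]].
After inserting 3: P = [[1, 2, 3, 6, 7], [4], [5]].

The final insertion tableau P = [[1, 2, 3, 6, 7], [4], [5]] has shape [5, 1, 1].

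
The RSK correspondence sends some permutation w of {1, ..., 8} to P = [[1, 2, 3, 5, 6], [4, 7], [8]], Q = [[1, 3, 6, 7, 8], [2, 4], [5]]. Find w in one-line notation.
Reverse the RSK construction: for i from n down to 1, find the cell of Q containing i, remove the entry at that cell from P, and reverse-bump it up through P; the value ejected from row 1 is w(i).

Step i=8: Q has 8 at row 1, column 5; remove that cell from P, ejecting 6. So w(8) = 6. P is now [[1, 2, 3, 5], [4, 7], [8]].
Step i=7: Q has 7 at row 1, column 4; remove that cell from P, ejecting 5. So w(7) = 5. P is now [[1, 2, 3], [4, 7], [8]].
Step i=6: Q has 6 at row 1, column 3; remove that cell from P, ejecting 3. So w(6) = 3. P is now [[1, 2], [4, 7], [8]].
Step i=5: Q has 5 at row 3, column 1; remove 8 from row 3 of P and reverse-bump: 8 enters row 2 and ejects 7; 7 enters row 1 and ejects 2. So w(5) = 2. P is now [[1, 7], [4, 8]].
Step i=4: Q has 4 at row 2, column 2; remove 8 from row 2 of P and reverse-bump: 8 enters row 1 and ejects 7. So w(4) = 7. P is now [[1, 8], [4]].
Step i=3: Q has 3 at row 1, column 2; remove that cell from P, ejecting 8. So w(3) = 8. P is now [[1], [4]].
Step i=2: Q has 2 at row 2, column 1; remove 4 from row 2 of P and reverse-bump: 4 enters row 1 and ejects 1. So w(2) = 1. P is now [[4]].
Step i=1: Q has 1 at row 1, column 1; remove that cell from P, ejecting 4. So w(1) = 4. P is now [].

So w = 4 1 8 7 2 3 5 6.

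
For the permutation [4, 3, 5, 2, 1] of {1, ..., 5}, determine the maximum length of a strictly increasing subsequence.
2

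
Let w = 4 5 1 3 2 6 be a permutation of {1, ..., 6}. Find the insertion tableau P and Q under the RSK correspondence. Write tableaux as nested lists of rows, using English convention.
Insert each entry of the permutation into P by Schensted row insertion, recording in Q the position of each new cell.

After inserting 4: P = [[4]].
After inserting 5: P = [[4, 5]].
After inserting 1: P = [[1, 5], [4]].
After inserting 3: P = [[1, 3], [4, 5]].
After inserting 2: P = [[1, 2], [3, 5], [4]].
After inserting 6: P = [[1, 2, 6], [3, 5], [4]].

So P = [[1, 2, 6], [3, 5], [4]], Q = [[1, 2, 6], [3, 4], [5]].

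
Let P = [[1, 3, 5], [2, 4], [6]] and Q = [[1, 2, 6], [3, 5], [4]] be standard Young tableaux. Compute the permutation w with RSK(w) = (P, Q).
2 6 4 1 3 5

Reverse RSK: for i = n, n-1, ..., 1, locate i in Q, remove the corresponding corner cell from P, and reverse-bump its entry up through P; the value ejected from row 1 is w(i).

So w = 2 6 4 1 3 5.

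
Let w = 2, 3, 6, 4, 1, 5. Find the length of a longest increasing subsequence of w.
4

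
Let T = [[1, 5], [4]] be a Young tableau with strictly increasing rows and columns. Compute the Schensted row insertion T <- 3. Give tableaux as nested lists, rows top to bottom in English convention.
In row 1, 3 replaces 5 (the leftmost entry greater than 3); 5 is bumped to row 2. 5 is appended to row 2. The new tableau is [[1, 3], [4, 5]].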